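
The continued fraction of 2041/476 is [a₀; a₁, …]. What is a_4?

2041 = 4·476 + 137   →  a_0 = 4
476 = 3·137 + 65   →  a_1 = 3
137 = 2·65 + 7   →  a_2 = 2
65 = 9·7 + 2   →  a_3 = 9
7 = 3·2 + 1   →  a_4 = 3

3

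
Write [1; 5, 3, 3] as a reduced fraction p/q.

63/53

Fold from the inside: start with 3/1.
  3 + 1/3 = 10/3
  5 + 3/10 = 53/10
  1 + 10/53 = 63/53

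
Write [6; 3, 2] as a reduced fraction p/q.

44/7

Using pₖ = aₖpₖ₋₁ + pₖ₋₂ and qₖ = aₖqₖ₋₁ + qₖ₋₂:
  k=0: a=6, p=6, q=1
  k=1: a=3, p=19, q=3
  k=2: a=2, p=44, q=7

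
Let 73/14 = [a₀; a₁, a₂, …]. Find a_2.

73 = 5·14 + 3   →  a_0 = 5
14 = 4·3 + 2   →  a_1 = 4
3 = 1·2 + 1   →  a_2 = 1

1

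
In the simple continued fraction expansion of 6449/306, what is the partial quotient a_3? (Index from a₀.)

3

6449 = 21·306 + 23   →  a_0 = 21
306 = 13·23 + 7   →  a_1 = 13
23 = 3·7 + 2   →  a_2 = 3
7 = 3·2 + 1   →  a_3 = 3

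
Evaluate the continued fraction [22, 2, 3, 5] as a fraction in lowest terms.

830/37

Fold from the inside: start with 5/1.
  3 + 1/5 = 16/5
  2 + 5/16 = 37/16
  22 + 16/37 = 830/37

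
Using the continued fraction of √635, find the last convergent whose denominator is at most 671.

6325/251

√635 = [25; 5, 50, …] (period length 2).
Convergents:
  p_0/q_0 = 25/1
  p_1/q_1 = 126/5
  p_2/q_2 = 6325/251
  p_3/q_3 = 31751/1260
q_2 = 251 ≤ 671 < 1260 = q_3, so the answer is 6325/251.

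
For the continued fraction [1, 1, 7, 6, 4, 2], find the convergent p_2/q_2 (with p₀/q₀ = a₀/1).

Using pₖ = aₖpₖ₋₁ + pₖ₋₂, qₖ = aₖqₖ₋₁ + qₖ₋₂ (with p₋₁=1, p₋₂=0, q₋₁=0, q₋₂=1):
  k=0: a=1, p=1, q=1
  k=1: a=1, p=2, q=1
  k=2: a=7, p=15, q=8

15/8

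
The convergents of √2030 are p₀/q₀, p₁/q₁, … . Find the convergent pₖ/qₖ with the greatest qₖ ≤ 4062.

73035/1621

√2030 = [45; 18, 90, …] (period length 2).
Convergents:
  p_0/q_0 = 45/1
  p_1/q_1 = 811/18
  p_2/q_2 = 73035/1621
  p_3/q_3 = 1315441/29196
q_2 = 1621 ≤ 4062 < 29196 = q_3, so the answer is 73035/1621.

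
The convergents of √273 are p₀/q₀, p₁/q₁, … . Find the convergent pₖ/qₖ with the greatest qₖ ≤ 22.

347/21

√273 = [16; 1, 1, 10, 1, 1, 32, …] (period length 6).
Convergents:
  p_0/q_0 = 16/1
  p_1/q_1 = 17/1
  p_2/q_2 = 33/2
  p_3/q_3 = 347/21
  p_4/q_4 = 380/23
q_3 = 21 ≤ 22 < 23 = q_4, so the answer is 347/21.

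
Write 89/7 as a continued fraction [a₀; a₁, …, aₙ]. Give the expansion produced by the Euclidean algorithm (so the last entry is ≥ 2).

89 = 12×7 + 5
7 = 1×5 + 2
5 = 2×2 + 1
2 = 2×1 + 0  (stop)
So 89/7 = [12; 1, 2, 2].

[12; 1, 2, 2]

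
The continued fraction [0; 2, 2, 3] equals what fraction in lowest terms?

7/17

Fold from the inside: start with 3/1.
  2 + 1/3 = 7/3
  2 + 3/7 = 17/7
  0 + 7/17 = 7/17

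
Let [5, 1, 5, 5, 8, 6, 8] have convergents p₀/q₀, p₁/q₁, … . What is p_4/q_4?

Using pₖ = aₖpₖ₋₁ + pₖ₋₂, qₖ = aₖqₖ₋₁ + qₖ₋₂ (with p₋₁=1, p₋₂=0, q₋₁=0, q₋₂=1):
  k=0: a=5, p=5, q=1
  k=1: a=1, p=6, q=1
  k=2: a=5, p=35, q=6
  k=3: a=5, p=181, q=31
  k=4: a=8, p=1483, q=254

1483/254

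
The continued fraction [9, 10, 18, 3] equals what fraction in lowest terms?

5032/553

Using pₖ = aₖpₖ₋₁ + pₖ₋₂ and qₖ = aₖqₖ₋₁ + qₖ₋₂:
  k=0: a=9, p=9, q=1
  k=1: a=10, p=91, q=10
  k=2: a=18, p=1647, q=181
  k=3: a=3, p=5032, q=553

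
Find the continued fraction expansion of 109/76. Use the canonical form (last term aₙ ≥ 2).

[1; 2, 3, 3, 3]

109 = 1·76 + 33
76 = 2·33 + 10
33 = 3·10 + 3
10 = 3·3 + 1
3 = 3·1 + 0  (stop)
So 109/76 = [1; 2, 3, 3, 3].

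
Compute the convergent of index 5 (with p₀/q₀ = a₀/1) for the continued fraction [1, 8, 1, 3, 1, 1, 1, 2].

88/79

Using pₖ = aₖpₖ₋₁ + pₖ₋₂, qₖ = aₖqₖ₋₁ + qₖ₋₂ (with p₋₁=1, p₋₂=0, q₋₁=0, q₋₂=1):
  k=0: a=1, p=1, q=1
  k=1: a=8, p=9, q=8
  k=2: a=1, p=10, q=9
  k=3: a=3, p=39, q=35
  k=4: a=1, p=49, q=44
  k=5: a=1, p=88, q=79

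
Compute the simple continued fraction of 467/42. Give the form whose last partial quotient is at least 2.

467 = 11·42 + 5
42 = 8·5 + 2
5 = 2·2 + 1
2 = 2·1 + 0  (stop)
So 467/42 = [11; 8, 2, 2].

[11; 8, 2, 2]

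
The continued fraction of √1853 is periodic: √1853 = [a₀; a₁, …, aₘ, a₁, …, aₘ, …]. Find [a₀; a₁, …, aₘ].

a₀ = ⌊√1853⌋ = 43.
With m₀=0, d₀=1 and mₖ₊₁ = dₖaₖ − mₖ, dₖ₊₁ = (n − mₖ₊₁²)/dₖ, aₖ₊₁ = ⌊(a₀+mₖ₊₁)/dₖ₊₁⌋:
  k=1: m=43, d=4, a=21
  k=2: m=41, d=43, a=1
  k=3: m=2, d=43, a=1
  k=4: m=41, d=4, a=21
  k=5: m=43, d=1, a=86
d=1 and a=2a₀=86 at k=5, so the next step gives (m, d) = (43, 4) again — its k=1 value — and the period has length 5.

[43; 21, 1, 1, 21, 86]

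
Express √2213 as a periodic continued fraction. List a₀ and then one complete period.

a₀ = ⌊√2213⌋ = 47.
With m₀=0, d₀=1 and mₖ₊₁ = dₖaₖ − mₖ, dₖ₊₁ = (n − mₖ₊₁²)/dₖ, aₖ₊₁ = ⌊(a₀+mₖ₊₁)/dₖ₊₁⌋:
  k=1: m=47, d=4, a=23
  k=2: m=45, d=47, a=1
  k=3: m=2, d=47, a=1
  k=4: m=45, d=4, a=23
  k=5: m=47, d=1, a=94
d=1 and a=2a₀=94 at k=5, so the next step gives (m, d) = (47, 4) again — its k=1 value — and the period has length 5.

[47; 23, 1, 1, 23, 94]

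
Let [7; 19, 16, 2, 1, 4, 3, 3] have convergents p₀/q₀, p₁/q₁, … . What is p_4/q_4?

Using pₖ = aₖpₖ₋₁ + pₖ₋₂, qₖ = aₖqₖ₋₁ + qₖ₋₂ (with p₋₁=1, p₋₂=0, q₋₁=0, q₋₂=1):
  k=0: a=7, p=7, q=1
  k=1: a=19, p=134, q=19
  k=2: a=16, p=2151, q=305
  k=3: a=2, p=4436, q=629
  k=4: a=1, p=6587, q=934

6587/934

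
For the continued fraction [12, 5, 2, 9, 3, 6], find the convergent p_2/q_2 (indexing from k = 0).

Using pₖ = aₖpₖ₋₁ + pₖ₋₂, qₖ = aₖqₖ₋₁ + qₖ₋₂ (with p₋₁=1, p₋₂=0, q₋₁=0, q₋₂=1):
  k=0: a=12, p=12, q=1
  k=1: a=5, p=61, q=5
  k=2: a=2, p=134, q=11

134/11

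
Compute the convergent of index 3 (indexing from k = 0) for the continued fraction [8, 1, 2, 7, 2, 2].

Using pₖ = aₖpₖ₋₁ + pₖ₋₂, qₖ = aₖqₖ₋₁ + qₖ₋₂ (with p₋₁=1, p₋₂=0, q₋₁=0, q₋₂=1):
  k=0: a=8, p=8, q=1
  k=1: a=1, p=9, q=1
  k=2: a=2, p=26, q=3
  k=3: a=7, p=191, q=22

191/22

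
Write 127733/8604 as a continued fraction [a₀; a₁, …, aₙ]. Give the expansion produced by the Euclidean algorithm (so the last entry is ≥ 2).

[14; 1, 5, 2, 14, 1, 13, 3]

127733 = 14*8604 + 7277
8604 = 1*7277 + 1327
7277 = 5*1327 + 642
1327 = 2*642 + 43
642 = 14*43 + 40
43 = 1*40 + 3
40 = 13*3 + 1
3 = 3*1 + 0  (stop)
So 127733/8604 = [14; 1, 5, 2, 14, 1, 13, 3].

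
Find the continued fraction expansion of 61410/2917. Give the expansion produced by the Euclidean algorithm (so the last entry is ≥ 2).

[21; 19, 15, 3, 3]

61410 = 21·2917 + 153
2917 = 19·153 + 10
153 = 15·10 + 3
10 = 3·3 + 1
3 = 3·1 + 0  (stop)
So 61410/2917 = [21; 19, 15, 3, 3].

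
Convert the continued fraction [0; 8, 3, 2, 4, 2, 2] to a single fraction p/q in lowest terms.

Fold from the inside: start with 2/1.
  2 + 1/2 = 5/2
  4 + 2/5 = 22/5
  2 + 5/22 = 49/22
  3 + 22/49 = 169/49
  8 + 49/169 = 1401/169
  0 + 169/1401 = 169/1401

169/1401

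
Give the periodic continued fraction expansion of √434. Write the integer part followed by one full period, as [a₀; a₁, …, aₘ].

[20; 1, 4, 1, 40]

a₀ = ⌊√434⌋ = 20.
With m₀=0, d₀=1 and mₖ₊₁ = dₖaₖ − mₖ, dₖ₊₁ = (n − mₖ₊₁²)/dₖ, aₖ₊₁ = ⌊(a₀+mₖ₊₁)/dₖ₊₁⌋:
  k=1: m=20, d=34, a=1
  k=2: m=14, d=7, a=4
  k=3: m=14, d=34, a=1
  k=4: m=20, d=1, a=40
d=1 and a=2a₀=40 at k=4, so the next step gives (m, d) = (20, 34) again — its k=1 value — and the period has length 4.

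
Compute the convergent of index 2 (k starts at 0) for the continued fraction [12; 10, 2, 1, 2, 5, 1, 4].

Using pₖ = aₖpₖ₋₁ + pₖ₋₂, qₖ = aₖqₖ₋₁ + qₖ₋₂ (with p₋₁=1, p₋₂=0, q₋₁=0, q₋₂=1):
  k=0: a=12, p=12, q=1
  k=1: a=10, p=121, q=10
  k=2: a=2, p=254, q=21

254/21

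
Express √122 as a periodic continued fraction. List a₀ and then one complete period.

a₀ = ⌊√122⌋ = 11.

[11; 22]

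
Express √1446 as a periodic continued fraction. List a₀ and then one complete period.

a₀ = ⌊√1446⌋ = 38.
With m₀=0, d₀=1 and mₖ₊₁ = dₖaₖ − mₖ, dₖ₊₁ = (n − mₖ₊₁²)/dₖ, aₖ₊₁ = ⌊(a₀+mₖ₊₁)/dₖ₊₁⌋:
  k=1: m=38, d=2, a=38
  k=2: m=38, d=1, a=76
d=1 and a=2a₀=76 at k=2, so the next step gives (m, d) = (38, 2) again — its k=1 value — and the period has length 2.

[38; 38, 76]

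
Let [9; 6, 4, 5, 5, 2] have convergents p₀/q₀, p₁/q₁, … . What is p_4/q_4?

Using pₖ = aₖpₖ₋₁ + pₖ₋₂, qₖ = aₖqₖ₋₁ + qₖ₋₂ (with p₋₁=1, p₋₂=0, q₋₁=0, q₋₂=1):
  k=0: a=9, p=9, q=1
  k=1: a=6, p=55, q=6
  k=2: a=4, p=229, q=25
  k=3: a=5, p=1200, q=131
  k=4: a=5, p=6229, q=680

6229/680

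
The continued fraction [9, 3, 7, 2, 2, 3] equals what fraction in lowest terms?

Fold from the inside: start with 3/1.
  2 + 1/3 = 7/3
  2 + 3/7 = 17/7
  7 + 7/17 = 126/17
  3 + 17/126 = 395/126
  9 + 126/395 = 3681/395

3681/395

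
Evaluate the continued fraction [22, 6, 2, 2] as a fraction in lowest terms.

Using pₖ = aₖpₖ₋₁ + pₖ₋₂ and qₖ = aₖqₖ₋₁ + qₖ₋₂:
  k=0: a=22, p=22, q=1
  k=1: a=6, p=133, q=6
  k=2: a=2, p=288, q=13
  k=3: a=2, p=709, q=32

709/32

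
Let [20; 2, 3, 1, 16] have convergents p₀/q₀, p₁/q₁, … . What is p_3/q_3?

Using pₖ = aₖpₖ₋₁ + pₖ₋₂, qₖ = aₖqₖ₋₁ + qₖ₋₂ (with p₋₁=1, p₋₂=0, q₋₁=0, q₋₂=1):
  k=0: a=20, p=20, q=1
  k=1: a=2, p=41, q=2
  k=2: a=3, p=143, q=7
  k=3: a=1, p=184, q=9

184/9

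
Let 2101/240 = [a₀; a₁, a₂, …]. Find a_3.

14

2101 = 8·240 + 181   →  a_0 = 8
240 = 1·181 + 59   →  a_1 = 1
181 = 3·59 + 4   →  a_2 = 3
59 = 14·4 + 3   →  a_3 = 14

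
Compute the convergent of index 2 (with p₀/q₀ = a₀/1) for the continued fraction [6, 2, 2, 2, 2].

Using pₖ = aₖpₖ₋₁ + pₖ₋₂, qₖ = aₖqₖ₋₁ + qₖ₋₂ (with p₋₁=1, p₋₂=0, q₋₁=0, q₋₂=1):
  k=0: a=6, p=6, q=1
  k=1: a=2, p=13, q=2
  k=2: a=2, p=32, q=5

32/5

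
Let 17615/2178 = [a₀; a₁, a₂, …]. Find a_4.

17615 = 8·2178 + 191   →  a_0 = 8
2178 = 11·191 + 77   →  a_1 = 11
191 = 2·77 + 37   →  a_2 = 2
77 = 2·37 + 3   →  a_3 = 2
37 = 12·3 + 1   →  a_4 = 12

12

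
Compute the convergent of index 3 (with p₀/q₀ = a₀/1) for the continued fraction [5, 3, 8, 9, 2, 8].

1213/228

Using pₖ = aₖpₖ₋₁ + pₖ₋₂, qₖ = aₖqₖ₋₁ + qₖ₋₂ (with p₋₁=1, p₋₂=0, q₋₁=0, q₋₂=1):
  k=0: a=5, p=5, q=1
  k=1: a=3, p=16, q=3
  k=2: a=8, p=133, q=25
  k=3: a=9, p=1213, q=228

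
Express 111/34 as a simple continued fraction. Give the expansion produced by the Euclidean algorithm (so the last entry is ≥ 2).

111 = 3*34 + 9
34 = 3*9 + 7
9 = 1*7 + 2
7 = 3*2 + 1
2 = 2*1 + 0  (stop)
So 111/34 = [3; 3, 1, 3, 2].

[3; 3, 1, 3, 2]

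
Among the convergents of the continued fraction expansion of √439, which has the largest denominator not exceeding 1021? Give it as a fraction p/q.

√439 = [20; 1, 19, 1, 40, …] (period length 4).
Convergents:
  p_0/q_0 = 20/1
  p_1/q_1 = 21/1
  p_2/q_2 = 419/20
  p_3/q_3 = 440/21
  p_4/q_4 = 18019/860
  p_5/q_5 = 18459/881
  p_6/q_6 = 368740/17599
q_5 = 881 ≤ 1021 < 17599 = q_6, so the answer is 18459/881.

18459/881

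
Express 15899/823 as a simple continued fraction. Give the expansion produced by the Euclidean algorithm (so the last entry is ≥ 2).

15899 = 19*823 + 262
823 = 3*262 + 37
262 = 7*37 + 3
37 = 12*3 + 1
3 = 3*1 + 0  (stop)
So 15899/823 = [19; 3, 7, 12, 3].

[19; 3, 7, 12, 3]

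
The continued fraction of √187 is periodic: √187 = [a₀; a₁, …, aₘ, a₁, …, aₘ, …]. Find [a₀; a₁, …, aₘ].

a₀ = ⌊√187⌋ = 13.
With m₀=0, d₀=1 and mₖ₊₁ = dₖaₖ − mₖ, dₖ₊₁ = (n − mₖ₊₁²)/dₖ, aₖ₊₁ = ⌊(a₀+mₖ₊₁)/dₖ₊₁⌋:
  k=1: m=13, d=18, a=1
  k=2: m=5, d=9, a=2
  k=3: m=13, d=2, a=13
  k=4: m=13, d=9, a=2
  k=5: m=5, d=18, a=1
  k=6: m=13, d=1, a=26
d=1 and a=2a₀=26 at k=6, so the next step gives (m, d) = (13, 18) again — its k=1 value — and the period has length 6.

[13; 1, 2, 13, 2, 1, 26]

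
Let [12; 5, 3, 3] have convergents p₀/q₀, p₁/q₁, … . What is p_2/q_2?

Using pₖ = aₖpₖ₋₁ + pₖ₋₂, qₖ = aₖqₖ₋₁ + qₖ₋₂ (with p₋₁=1, p₋₂=0, q₋₁=0, q₋₂=1):
  k=0: a=12, p=12, q=1
  k=1: a=5, p=61, q=5
  k=2: a=3, p=195, q=16

195/16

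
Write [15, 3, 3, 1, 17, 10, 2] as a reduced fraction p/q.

Using pₖ = aₖpₖ₋₁ + pₖ₋₂ and qₖ = aₖqₖ₋₁ + qₖ₋₂:
  k=0: a=15, p=15, q=1
  k=1: a=3, p=46, q=3
  k=2: a=3, p=153, q=10
  k=3: a=1, p=199, q=13
  k=4: a=17, p=3536, q=231
  k=5: a=10, p=35559, q=2323
  k=6: a=2, p=74654, q=4877

74654/4877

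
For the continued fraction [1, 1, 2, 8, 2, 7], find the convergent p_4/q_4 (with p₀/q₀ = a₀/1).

Using pₖ = aₖpₖ₋₁ + pₖ₋₂, qₖ = aₖqₖ₋₁ + qₖ₋₂ (with p₋₁=1, p₋₂=0, q₋₁=0, q₋₂=1):
  k=0: a=1, p=1, q=1
  k=1: a=1, p=2, q=1
  k=2: a=2, p=5, q=3
  k=3: a=8, p=42, q=25
  k=4: a=2, p=89, q=53

89/53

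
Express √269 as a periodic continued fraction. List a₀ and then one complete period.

[16; 2, 2, 32]

a₀ = ⌊√269⌋ = 16.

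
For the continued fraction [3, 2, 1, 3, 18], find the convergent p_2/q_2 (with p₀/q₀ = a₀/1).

Using pₖ = aₖpₖ₋₁ + pₖ₋₂, qₖ = aₖqₖ₋₁ + qₖ₋₂ (with p₋₁=1, p₋₂=0, q₋₁=0, q₋₂=1):
  k=0: a=3, p=3, q=1
  k=1: a=2, p=7, q=2
  k=2: a=1, p=10, q=3

10/3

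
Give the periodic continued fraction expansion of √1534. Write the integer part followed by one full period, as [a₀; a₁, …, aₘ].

a₀ = ⌊√1534⌋ = 39.
With m₀=0, d₀=1 and mₖ₊₁ = dₖaₖ − mₖ, dₖ₊₁ = (n − mₖ₊₁²)/dₖ, aₖ₊₁ = ⌊(a₀+mₖ₊₁)/dₖ₊₁⌋:
  k=1: m=39, d=13, a=6
  k=2: m=39, d=1, a=78
d=1 and a=2a₀=78 at k=2, so the next step gives (m, d) = (39, 13) again — its k=1 value — and the period has length 2.

[39; 6, 78]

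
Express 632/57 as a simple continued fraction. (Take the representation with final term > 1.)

632 = 11·57 + 5
57 = 11·5 + 2
5 = 2·2 + 1
2 = 2·1 + 0  (stop)
So 632/57 = [11; 11, 2, 2].

[11; 11, 2, 2]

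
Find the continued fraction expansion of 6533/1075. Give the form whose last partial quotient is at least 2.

6533 = 6×1075 + 83
1075 = 12×83 + 79
83 = 1×79 + 4
79 = 19×4 + 3
4 = 1×3 + 1
3 = 3×1 + 0  (stop)
So 6533/1075 = [6; 12, 1, 19, 1, 3].

[6; 12, 1, 19, 1, 3]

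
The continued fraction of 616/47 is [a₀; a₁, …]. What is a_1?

616 = 13·47 + 5   →  a_0 = 13
47 = 9·5 + 2   →  a_1 = 9

9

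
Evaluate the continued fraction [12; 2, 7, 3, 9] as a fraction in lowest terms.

Using pₖ = aₖpₖ₋₁ + pₖ₋₂ and qₖ = aₖqₖ₋₁ + qₖ₋₂:
  k=0: a=12, p=12, q=1
  k=1: a=2, p=25, q=2
  k=2: a=7, p=187, q=15
  k=3: a=3, p=586, q=47
  k=4: a=9, p=5461, q=438

5461/438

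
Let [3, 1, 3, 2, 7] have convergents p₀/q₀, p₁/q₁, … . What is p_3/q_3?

Using pₖ = aₖpₖ₋₁ + pₖ₋₂, qₖ = aₖqₖ₋₁ + qₖ₋₂ (with p₋₁=1, p₋₂=0, q₋₁=0, q₋₂=1):
  k=0: a=3, p=3, q=1
  k=1: a=1, p=4, q=1
  k=2: a=3, p=15, q=4
  k=3: a=2, p=34, q=9

34/9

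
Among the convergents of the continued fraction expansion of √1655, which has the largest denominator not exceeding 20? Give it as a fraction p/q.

122/3

√1655 = [40; 1, 2, 7, 16, 7, 2, 1, 80, …] (period length 8).
Convergents:
  p_0/q_0 = 40/1
  p_1/q_1 = 41/1
  p_2/q_2 = 122/3
  p_3/q_3 = 895/22
q_2 = 3 ≤ 20 < 22 = q_3, so the answer is 122/3.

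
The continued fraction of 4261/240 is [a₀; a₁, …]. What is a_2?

4261 = 17·240 + 181   →  a_0 = 17
240 = 1·181 + 59   →  a_1 = 1
181 = 3·59 + 4   →  a_2 = 3

3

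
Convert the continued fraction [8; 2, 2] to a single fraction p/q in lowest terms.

42/5

Using pₖ = aₖpₖ₋₁ + pₖ₋₂ and qₖ = aₖqₖ₋₁ + qₖ₋₂:
  k=0: a=8, p=8, q=1
  k=1: a=2, p=17, q=2
  k=2: a=2, p=42, q=5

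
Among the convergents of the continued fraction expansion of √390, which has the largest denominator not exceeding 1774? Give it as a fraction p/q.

√390 = [19; 1, 2, 1, 38, …] (period length 4).
Convergents:
  p_0/q_0 = 19/1
  p_1/q_1 = 20/1
  p_2/q_2 = 59/3
  p_3/q_3 = 79/4
  p_4/q_4 = 3061/155
  p_5/q_5 = 3140/159
  p_6/q_6 = 9341/473
  p_7/q_7 = 12481/632
  p_8/q_8 = 483619/24489
q_7 = 632 ≤ 1774 < 24489 = q_8, so the answer is 12481/632.

12481/632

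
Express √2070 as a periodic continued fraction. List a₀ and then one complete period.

a₀ = ⌊√2070⌋ = 45.

[45; 2, 90]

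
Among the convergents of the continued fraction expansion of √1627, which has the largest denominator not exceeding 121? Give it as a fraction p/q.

4800/119

√1627 = [40; 2, 1, 39, 1, 2, 80, …] (period length 6).
Convergents:
  p_0/q_0 = 40/1
  p_1/q_1 = 81/2
  p_2/q_2 = 121/3
  p_3/q_3 = 4800/119
  p_4/q_4 = 4921/122
q_3 = 119 ≤ 121 < 122 = q_4, so the answer is 4800/119.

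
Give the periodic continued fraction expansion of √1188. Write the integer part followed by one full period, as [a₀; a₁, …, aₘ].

a₀ = ⌊√1188⌋ = 34.
With m₀=0, d₀=1 and mₖ₊₁ = dₖaₖ − mₖ, dₖ₊₁ = (n − mₖ₊₁²)/dₖ, aₖ₊₁ = ⌊(a₀+mₖ₊₁)/dₖ₊₁⌋:
  k=1: m=34, d=32, a=2
  k=2: m=30, d=9, a=7
  k=3: m=33, d=11, a=6
  k=4: m=33, d=9, a=7
  k=5: m=30, d=32, a=2
  k=6: m=34, d=1, a=68
d=1 and a=2a₀=68 at k=6, so the next step gives (m, d) = (34, 32) again — its k=1 value — and the period has length 6.

[34; 2, 7, 6, 7, 2, 68]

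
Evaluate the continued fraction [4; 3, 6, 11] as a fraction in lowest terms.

915/212

Using pₖ = aₖpₖ₋₁ + pₖ₋₂ and qₖ = aₖqₖ₋₁ + qₖ₋₂:
  k=0: a=4, p=4, q=1
  k=1: a=3, p=13, q=3
  k=2: a=6, p=82, q=19
  k=3: a=11, p=915, q=212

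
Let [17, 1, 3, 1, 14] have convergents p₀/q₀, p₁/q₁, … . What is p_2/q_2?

Using pₖ = aₖpₖ₋₁ + pₖ₋₂, qₖ = aₖqₖ₋₁ + qₖ₋₂ (with p₋₁=1, p₋₂=0, q₋₁=0, q₋₂=1):
  k=0: a=17, p=17, q=1
  k=1: a=1, p=18, q=1
  k=2: a=3, p=71, q=4

71/4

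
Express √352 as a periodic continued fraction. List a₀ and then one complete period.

[18; 1, 3, 5, 9, 5, 3, 1, 36]

a₀ = ⌊√352⌋ = 18.
With m₀=0, d₀=1 and mₖ₊₁ = dₖaₖ − mₖ, dₖ₊₁ = (n − mₖ₊₁²)/dₖ, aₖ₊₁ = ⌊(a₀+mₖ₊₁)/dₖ₊₁⌋:
  k=1: m=18, d=28, a=1
  k=2: m=10, d=9, a=3
  k=3: m=17, d=7, a=5
  k=4: m=18, d=4, a=9
  k=5: m=18, d=7, a=5
  k=6: m=17, d=9, a=3
  k=7: m=10, d=28, a=1
  k=8: m=18, d=1, a=36
d=1 and a=2a₀=36 at k=8, so the next step gives (m, d) = (18, 28) again — its k=1 value — and the period has length 8.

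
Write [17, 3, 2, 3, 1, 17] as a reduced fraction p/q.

Fold from the inside: start with 17/1.
  1 + 1/17 = 18/17
  3 + 17/18 = 71/18
  2 + 18/71 = 160/71
  3 + 71/160 = 551/160
  17 + 160/551 = 9527/551

9527/551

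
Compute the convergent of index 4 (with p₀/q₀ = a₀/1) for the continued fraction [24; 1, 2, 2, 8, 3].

Using pₖ = aₖpₖ₋₁ + pₖ₋₂, qₖ = aₖqₖ₋₁ + qₖ₋₂ (with p₋₁=1, p₋₂=0, q₋₁=0, q₋₂=1):
  k=0: a=24, p=24, q=1
  k=1: a=1, p=25, q=1
  k=2: a=2, p=74, q=3
  k=3: a=2, p=173, q=7
  k=4: a=8, p=1458, q=59

1458/59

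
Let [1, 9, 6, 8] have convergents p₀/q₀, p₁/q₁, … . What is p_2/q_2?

61/55

Using pₖ = aₖpₖ₋₁ + pₖ₋₂, qₖ = aₖqₖ₋₁ + qₖ₋₂ (with p₋₁=1, p₋₂=0, q₋₁=0, q₋₂=1):
  k=0: a=1, p=1, q=1
  k=1: a=9, p=10, q=9
  k=2: a=6, p=61, q=55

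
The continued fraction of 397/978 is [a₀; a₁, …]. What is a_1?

2

397 = 0·978 + 397   →  a_0 = 0
978 = 2·397 + 184   →  a_1 = 2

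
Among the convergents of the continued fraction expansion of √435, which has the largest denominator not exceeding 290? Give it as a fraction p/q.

5965/286

√435 = [20; 1, 5, 1, 40, …] (period length 4).
Convergents:
  p_0/q_0 = 20/1
  p_1/q_1 = 21/1
  p_2/q_2 = 125/6
  p_3/q_3 = 146/7
  p_4/q_4 = 5965/286
  p_5/q_5 = 6111/293
q_4 = 286 ≤ 290 < 293 = q_5, so the answer is 5965/286.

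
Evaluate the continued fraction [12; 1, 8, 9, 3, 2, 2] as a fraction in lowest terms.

18549/1439

Using pₖ = aₖpₖ₋₁ + pₖ₋₂ and qₖ = aₖqₖ₋₁ + qₖ₋₂:
  k=0: a=12, p=12, q=1
  k=1: a=1, p=13, q=1
  k=2: a=8, p=116, q=9
  k=3: a=9, p=1057, q=82
  k=4: a=3, p=3287, q=255
  k=5: a=2, p=7631, q=592
  k=6: a=2, p=18549, q=1439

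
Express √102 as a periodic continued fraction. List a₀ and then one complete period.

a₀ = ⌊√102⌋ = 10.

[10; 10, 20]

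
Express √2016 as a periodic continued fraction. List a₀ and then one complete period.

[44; 1, 8, 1, 88]

a₀ = ⌊√2016⌋ = 44.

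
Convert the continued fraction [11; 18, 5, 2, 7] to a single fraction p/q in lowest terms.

16483/1491

Fold from the inside: start with 7/1.
  2 + 1/7 = 15/7
  5 + 7/15 = 82/15
  18 + 15/82 = 1491/82
  11 + 82/1491 = 16483/1491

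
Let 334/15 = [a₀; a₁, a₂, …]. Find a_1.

3

334 = 22·15 + 4   →  a_0 = 22
15 = 3·4 + 3   →  a_1 = 3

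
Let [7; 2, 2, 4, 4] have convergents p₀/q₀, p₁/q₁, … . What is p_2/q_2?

Using pₖ = aₖpₖ₋₁ + pₖ₋₂, qₖ = aₖqₖ₋₁ + qₖ₋₂ (with p₋₁=1, p₋₂=0, q₋₁=0, q₋₂=1):
  k=0: a=7, p=7, q=1
  k=1: a=2, p=15, q=2
  k=2: a=2, p=37, q=5

37/5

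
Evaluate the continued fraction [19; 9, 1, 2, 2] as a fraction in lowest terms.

1299/68

Using pₖ = aₖpₖ₋₁ + pₖ₋₂ and qₖ = aₖqₖ₋₁ + qₖ₋₂:
  k=0: a=19, p=19, q=1
  k=1: a=9, p=172, q=9
  k=2: a=1, p=191, q=10
  k=3: a=2, p=554, q=29
  k=4: a=2, p=1299, q=68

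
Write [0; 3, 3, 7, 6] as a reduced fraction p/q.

Fold from the inside: start with 6/1.
  7 + 1/6 = 43/6
  3 + 6/43 = 135/43
  3 + 43/135 = 448/135
  0 + 135/448 = 135/448

135/448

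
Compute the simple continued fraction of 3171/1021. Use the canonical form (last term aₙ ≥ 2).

[3; 9, 2, 4, 1, 9]

3171 = 3*1021 + 108
1021 = 9*108 + 49
108 = 2*49 + 10
49 = 4*10 + 9
10 = 1*9 + 1
9 = 9*1 + 0  (stop)
So 3171/1021 = [3; 9, 2, 4, 1, 9].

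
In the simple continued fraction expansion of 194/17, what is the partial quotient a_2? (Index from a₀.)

194 = 11·17 + 7   →  a_0 = 11
17 = 2·7 + 3   →  a_1 = 2
7 = 2·3 + 1   →  a_2 = 2

2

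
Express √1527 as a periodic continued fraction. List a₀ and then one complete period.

[39; 13, 78]

a₀ = ⌊√1527⌋ = 39.
With m₀=0, d₀=1 and mₖ₊₁ = dₖaₖ − mₖ, dₖ₊₁ = (n − mₖ₊₁²)/dₖ, aₖ₊₁ = ⌊(a₀+mₖ₊₁)/dₖ₊₁⌋:
  k=1: m=39, d=6, a=13
  k=2: m=39, d=1, a=78
d=1 and a=2a₀=78 at k=2, so the next step gives (m, d) = (39, 6) again — its k=1 value — and the period has length 2.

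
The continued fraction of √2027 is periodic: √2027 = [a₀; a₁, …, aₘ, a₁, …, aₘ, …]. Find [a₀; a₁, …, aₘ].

a₀ = ⌊√2027⌋ = 45.
With m₀=0, d₀=1 and mₖ₊₁ = dₖaₖ − mₖ, dₖ₊₁ = (n − mₖ₊₁²)/dₖ, aₖ₊₁ = ⌊(a₀+mₖ₊₁)/dₖ₊₁⌋:
  k=1: m=45, d=2, a=45
  k=2: m=45, d=1, a=90
d=1 and a=2a₀=90 at k=2, so the next step gives (m, d) = (45, 2) again — its k=1 value — and the period has length 2.

[45; 45, 90]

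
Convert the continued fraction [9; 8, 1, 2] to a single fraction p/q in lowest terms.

Using pₖ = aₖpₖ₋₁ + pₖ₋₂ and qₖ = aₖqₖ₋₁ + qₖ₋₂:
  k=0: a=9, p=9, q=1
  k=1: a=8, p=73, q=8
  k=2: a=1, p=82, q=9
  k=3: a=2, p=237, q=26

237/26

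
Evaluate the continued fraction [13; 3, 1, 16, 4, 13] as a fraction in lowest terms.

47753/3603

Fold from the inside: start with 13/1.
  4 + 1/13 = 53/13
  16 + 13/53 = 861/53
  1 + 53/861 = 914/861
  3 + 861/914 = 3603/914
  13 + 914/3603 = 47753/3603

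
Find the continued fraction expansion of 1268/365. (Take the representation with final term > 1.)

[3; 2, 9, 9, 2]

1268 = 3·365 + 173
365 = 2·173 + 19
173 = 9·19 + 2
19 = 9·2 + 1
2 = 2·1 + 0  (stop)
So 1268/365 = [3; 2, 9, 9, 2].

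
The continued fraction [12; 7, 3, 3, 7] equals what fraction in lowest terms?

Fold from the inside: start with 7/1.
  3 + 1/7 = 22/7
  3 + 7/22 = 73/22
  7 + 22/73 = 533/73
  12 + 73/533 = 6469/533

6469/533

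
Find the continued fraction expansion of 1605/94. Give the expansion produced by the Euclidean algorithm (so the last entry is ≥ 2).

[17; 13, 2, 3]

1605 = 17×94 + 7
94 = 13×7 + 3
7 = 2×3 + 1
3 = 3×1 + 0  (stop)
So 1605/94 = [17; 13, 2, 3].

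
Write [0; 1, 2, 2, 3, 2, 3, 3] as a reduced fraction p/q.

Using pₖ = aₖpₖ₋₁ + pₖ₋₂ and qₖ = aₖqₖ₋₁ + qₖ₋₂:
  k=0: a=0, p=0, q=1
  k=1: a=1, p=1, q=1
  k=2: a=2, p=2, q=3
  k=3: a=2, p=5, q=7
  k=4: a=3, p=17, q=24
  k=5: a=2, p=39, q=55
  k=6: a=3, p=134, q=189
  k=7: a=3, p=441, q=622

441/622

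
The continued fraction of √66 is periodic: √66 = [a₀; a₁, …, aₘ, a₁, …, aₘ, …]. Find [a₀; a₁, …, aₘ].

[8; 8, 16]

a₀ = ⌊√66⌋ = 8.
With m₀=0, d₀=1 and mₖ₊₁ = dₖaₖ − mₖ, dₖ₊₁ = (n − mₖ₊₁²)/dₖ, aₖ₊₁ = ⌊(a₀+mₖ₊₁)/dₖ₊₁⌋:
  k=1: m=8, d=2, a=8
  k=2: m=8, d=1, a=16
d=1 and a=2a₀=16 at k=2, so the next step gives (m, d) = (8, 2) again — its k=1 value — and the period has length 2.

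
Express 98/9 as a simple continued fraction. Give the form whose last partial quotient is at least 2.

[10; 1, 8]

98 = 10·9 + 8
9 = 1·8 + 1
8 = 8·1 + 0  (stop)
So 98/9 = [10; 1, 8].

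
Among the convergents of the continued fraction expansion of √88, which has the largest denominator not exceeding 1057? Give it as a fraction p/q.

7439/793

√88 = [9; 2, 1, 1, 1, 2, 18, …] (period length 6).
Convergents:
  p_0/q_0 = 9/1
  p_1/q_1 = 19/2
  p_2/q_2 = 28/3
  p_3/q_3 = 47/5
  p_4/q_4 = 75/8
  p_5/q_5 = 197/21
  p_6/q_6 = 3621/386
  p_7/q_7 = 7439/793
  p_8/q_8 = 11060/1179
q_7 = 793 ≤ 1057 < 1179 = q_8, so the answer is 7439/793.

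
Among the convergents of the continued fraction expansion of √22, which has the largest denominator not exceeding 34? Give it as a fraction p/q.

√22 = [4; 1, 2, 4, 2, 1, 8, …] (period length 6).
Convergents:
  p_0/q_0 = 4/1
  p_1/q_1 = 5/1
  p_2/q_2 = 14/3
  p_3/q_3 = 61/13
  p_4/q_4 = 136/29
  p_5/q_5 = 197/42
q_4 = 29 ≤ 34 < 42 = q_5, so the answer is 136/29.

136/29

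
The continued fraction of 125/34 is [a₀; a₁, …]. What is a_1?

1

125 = 3·34 + 23   →  a_0 = 3
34 = 1·23 + 11   →  a_1 = 1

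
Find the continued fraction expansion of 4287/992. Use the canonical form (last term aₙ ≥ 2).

4287 = 4*992 + 319
992 = 3*319 + 35
319 = 9*35 + 4
35 = 8*4 + 3
4 = 1*3 + 1
3 = 3*1 + 0  (stop)
So 4287/992 = [4; 3, 9, 8, 1, 3].

[4; 3, 9, 8, 1, 3]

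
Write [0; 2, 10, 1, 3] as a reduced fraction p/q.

43/90

Fold from the inside: start with 3/1.
  1 + 1/3 = 4/3
  10 + 3/4 = 43/4
  2 + 4/43 = 90/43
  0 + 43/90 = 43/90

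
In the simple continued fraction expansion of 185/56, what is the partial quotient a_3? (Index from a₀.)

185 = 3·56 + 17   →  a_0 = 3
56 = 3·17 + 5   →  a_1 = 3
17 = 3·5 + 2   →  a_2 = 3
5 = 2·2 + 1   →  a_3 = 2

2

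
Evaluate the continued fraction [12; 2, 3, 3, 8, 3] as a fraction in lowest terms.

Using pₖ = aₖpₖ₋₁ + pₖ₋₂ and qₖ = aₖqₖ₋₁ + qₖ₋₂:
  k=0: a=12, p=12, q=1
  k=1: a=2, p=25, q=2
  k=2: a=3, p=87, q=7
  k=3: a=3, p=286, q=23
  k=4: a=8, p=2375, q=191
  k=5: a=3, p=7411, q=596

7411/596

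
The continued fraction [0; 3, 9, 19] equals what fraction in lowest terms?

172/535

Using pₖ = aₖpₖ₋₁ + pₖ₋₂ and qₖ = aₖqₖ₋₁ + qₖ₋₂:
  k=0: a=0, p=0, q=1
  k=1: a=3, p=1, q=3
  k=2: a=9, p=9, q=28
  k=3: a=19, p=172, q=535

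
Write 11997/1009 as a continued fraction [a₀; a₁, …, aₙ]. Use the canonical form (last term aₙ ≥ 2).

11997 = 11*1009 + 898
1009 = 1*898 + 111
898 = 8*111 + 10
111 = 11*10 + 1
10 = 10*1 + 0  (stop)
So 11997/1009 = [11; 1, 8, 11, 10].

[11; 1, 8, 11, 10]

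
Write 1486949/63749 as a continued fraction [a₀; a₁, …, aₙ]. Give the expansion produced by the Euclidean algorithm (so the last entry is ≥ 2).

[23; 3, 13, 11, 14, 3, 3]

1486949 = 23·63749 + 20722
63749 = 3·20722 + 1583
20722 = 13·1583 + 143
1583 = 11·143 + 10
143 = 14·10 + 3
10 = 3·3 + 1
3 = 3·1 + 0  (stop)
So 1486949/63749 = [23; 3, 13, 11, 14, 3, 3].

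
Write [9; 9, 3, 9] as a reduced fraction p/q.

2377/261

Fold from the inside: start with 9/1.
  3 + 1/9 = 28/9
  9 + 9/28 = 261/28
  9 + 28/261 = 2377/261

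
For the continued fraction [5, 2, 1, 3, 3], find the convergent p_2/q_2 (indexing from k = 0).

16/3

Using pₖ = aₖpₖ₋₁ + pₖ₋₂, qₖ = aₖqₖ₋₁ + qₖ₋₂ (with p₋₁=1, p₋₂=0, q₋₁=0, q₋₂=1):
  k=0: a=5, p=5, q=1
  k=1: a=2, p=11, q=2
  k=2: a=1, p=16, q=3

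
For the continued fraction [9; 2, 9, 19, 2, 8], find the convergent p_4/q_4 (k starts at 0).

Using pₖ = aₖpₖ₋₁ + pₖ₋₂, qₖ = aₖqₖ₋₁ + qₖ₋₂ (with p₋₁=1, p₋₂=0, q₋₁=0, q₋₂=1):
  k=0: a=9, p=9, q=1
  k=1: a=2, p=19, q=2
  k=2: a=9, p=180, q=19
  k=3: a=19, p=3439, q=363
  k=4: a=2, p=7058, q=745

7058/745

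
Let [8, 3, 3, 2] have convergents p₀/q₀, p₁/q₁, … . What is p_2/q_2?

Using pₖ = aₖpₖ₋₁ + pₖ₋₂, qₖ = aₖqₖ₋₁ + qₖ₋₂ (with p₋₁=1, p₋₂=0, q₋₁=0, q₋₂=1):
  k=0: a=8, p=8, q=1
  k=1: a=3, p=25, q=3
  k=2: a=3, p=83, q=10

83/10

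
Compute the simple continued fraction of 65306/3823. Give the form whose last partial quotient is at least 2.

[17; 12, 7, 3, 14]

65306 = 17·3823 + 315
3823 = 12·315 + 43
315 = 7·43 + 14
43 = 3·14 + 1
14 = 14·1 + 0  (stop)
So 65306/3823 = [17; 12, 7, 3, 14].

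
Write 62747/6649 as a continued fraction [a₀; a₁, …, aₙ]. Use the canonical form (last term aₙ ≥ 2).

[9; 2, 3, 2, 8, 2, 2, 9]

62747 = 9·6649 + 2906
6649 = 2·2906 + 837
2906 = 3·837 + 395
837 = 2·395 + 47
395 = 8·47 + 19
47 = 2·19 + 9
19 = 2·9 + 1
9 = 9·1 + 0  (stop)
So 62747/6649 = [9; 2, 3, 2, 8, 2, 2, 9].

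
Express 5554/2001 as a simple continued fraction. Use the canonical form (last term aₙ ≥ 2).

[2; 1, 3, 2, 5, 3, 1, 9]

5554 = 2×2001 + 1552
2001 = 1×1552 + 449
1552 = 3×449 + 205
449 = 2×205 + 39
205 = 5×39 + 10
39 = 3×10 + 9
10 = 1×9 + 1
9 = 9×1 + 0  (stop)
So 5554/2001 = [2; 1, 3, 2, 5, 3, 1, 9].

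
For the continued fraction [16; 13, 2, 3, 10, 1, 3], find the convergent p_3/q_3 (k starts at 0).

Using pₖ = aₖpₖ₋₁ + pₖ₋₂, qₖ = aₖqₖ₋₁ + qₖ₋₂ (with p₋₁=1, p₋₂=0, q₋₁=0, q₋₂=1):
  k=0: a=16, p=16, q=1
  k=1: a=13, p=209, q=13
  k=2: a=2, p=434, q=27
  k=3: a=3, p=1511, q=94

1511/94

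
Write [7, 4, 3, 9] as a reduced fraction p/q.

Using pₖ = aₖpₖ₋₁ + pₖ₋₂ and qₖ = aₖqₖ₋₁ + qₖ₋₂:
  k=0: a=7, p=7, q=1
  k=1: a=4, p=29, q=4
  k=2: a=3, p=94, q=13
  k=3: a=9, p=875, q=121

875/121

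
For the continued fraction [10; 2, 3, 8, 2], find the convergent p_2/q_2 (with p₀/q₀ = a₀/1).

Using pₖ = aₖpₖ₋₁ + pₖ₋₂, qₖ = aₖqₖ₋₁ + qₖ₋₂ (with p₋₁=1, p₋₂=0, q₋₁=0, q₋₂=1):
  k=0: a=10, p=10, q=1
  k=1: a=2, p=21, q=2
  k=2: a=3, p=73, q=7

73/7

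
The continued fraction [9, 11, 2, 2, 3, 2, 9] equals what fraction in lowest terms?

38159/4199

Using pₖ = aₖpₖ₋₁ + pₖ₋₂ and qₖ = aₖqₖ₋₁ + qₖ₋₂:
  k=0: a=9, p=9, q=1
  k=1: a=11, p=100, q=11
  k=2: a=2, p=209, q=23
  k=3: a=2, p=518, q=57
  k=4: a=3, p=1763, q=194
  k=5: a=2, p=4044, q=445
  k=6: a=9, p=38159, q=4199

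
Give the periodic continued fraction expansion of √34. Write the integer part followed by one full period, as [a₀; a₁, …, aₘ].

a₀ = ⌊√34⌋ = 5.
With m₀=0, d₀=1 and mₖ₊₁ = dₖaₖ − mₖ, dₖ₊₁ = (n − mₖ₊₁²)/dₖ, aₖ₊₁ = ⌊(a₀+mₖ₊₁)/dₖ₊₁⌋:
  k=1: m=5, d=9, a=1
  k=2: m=4, d=2, a=4
  k=3: m=4, d=9, a=1
  k=4: m=5, d=1, a=10
d=1 and a=2a₀=10 at k=4, so the next step gives (m, d) = (5, 9) again — its k=1 value — and the period has length 4.

[5; 1, 4, 1, 10]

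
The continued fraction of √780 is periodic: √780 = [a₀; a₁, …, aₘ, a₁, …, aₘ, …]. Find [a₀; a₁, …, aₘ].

a₀ = ⌊√780⌋ = 27.
With m₀=0, d₀=1 and mₖ₊₁ = dₖaₖ − mₖ, dₖ₊₁ = (n − mₖ₊₁²)/dₖ, aₖ₊₁ = ⌊(a₀+mₖ₊₁)/dₖ₊₁⌋:
  k=1: m=27, d=51, a=1
  k=2: m=24, d=4, a=12
  k=3: m=24, d=51, a=1
  k=4: m=27, d=1, a=54
d=1 and a=2a₀=54 at k=4, so the next step gives (m, d) = (27, 51) again — its k=1 value — and the period has length 4.

[27; 1, 12, 1, 54]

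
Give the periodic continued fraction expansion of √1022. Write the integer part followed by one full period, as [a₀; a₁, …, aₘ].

a₀ = ⌊√1022⌋ = 31.
With m₀=0, d₀=1 and mₖ₊₁ = dₖaₖ − mₖ, dₖ₊₁ = (n − mₖ₊₁²)/dₖ, aₖ₊₁ = ⌊(a₀+mₖ₊₁)/dₖ₊₁⌋:
  k=1: m=31, d=61, a=1
  k=2: m=30, d=2, a=30
  k=3: m=30, d=61, a=1
  k=4: m=31, d=1, a=62
d=1 and a=2a₀=62 at k=4, so the next step gives (m, d) = (31, 61) again — its k=1 value — and the period has length 4.

[31; 1, 30, 1, 62]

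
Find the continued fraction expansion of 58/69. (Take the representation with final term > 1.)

[0; 1, 5, 3, 1, 2]

58 = 0×69 + 58
69 = 1×58 + 11
58 = 5×11 + 3
11 = 3×3 + 2
3 = 1×2 + 1
2 = 2×1 + 0  (stop)
So 58/69 = [0; 1, 5, 3, 1, 2].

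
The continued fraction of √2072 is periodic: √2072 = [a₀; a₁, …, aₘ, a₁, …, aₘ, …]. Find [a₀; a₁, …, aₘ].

a₀ = ⌊√2072⌋ = 45.

[45; 1, 1, 12, 1, 1, 90]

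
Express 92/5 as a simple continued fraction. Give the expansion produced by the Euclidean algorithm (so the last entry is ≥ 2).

[18; 2, 2]

92 = 18×5 + 2
5 = 2×2 + 1
2 = 2×1 + 0  (stop)
So 92/5 = [18; 2, 2].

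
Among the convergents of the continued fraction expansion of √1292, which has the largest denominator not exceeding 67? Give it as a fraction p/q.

√1292 = [35; 1, 16, 1, 70, …] (period length 4).
Convergents:
  p_0/q_0 = 35/1
  p_1/q_1 = 36/1
  p_2/q_2 = 611/17
  p_3/q_3 = 647/18
  p_4/q_4 = 45901/1277
q_3 = 18 ≤ 67 < 1277 = q_4, so the answer is 647/18.

647/18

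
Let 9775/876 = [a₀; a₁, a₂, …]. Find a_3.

3

9775 = 11·876 + 139   →  a_0 = 11
876 = 6·139 + 42   →  a_1 = 6
139 = 3·42 + 13   →  a_2 = 3
42 = 3·13 + 3   →  a_3 = 3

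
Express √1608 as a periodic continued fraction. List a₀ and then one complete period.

a₀ = ⌊√1608⌋ = 40.
With m₀=0, d₀=1 and mₖ₊₁ = dₖaₖ − mₖ, dₖ₊₁ = (n − mₖ₊₁²)/dₖ, aₖ₊₁ = ⌊(a₀+mₖ₊₁)/dₖ₊₁⌋:
  k=1: m=40, d=8, a=10
  k=2: m=40, d=1, a=80
d=1 and a=2a₀=80 at k=2, so the next step gives (m, d) = (40, 8) again — its k=1 value — and the period has length 2.

[40; 10, 80]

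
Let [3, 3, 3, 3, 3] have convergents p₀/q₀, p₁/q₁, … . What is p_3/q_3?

Using pₖ = aₖpₖ₋₁ + pₖ₋₂, qₖ = aₖqₖ₋₁ + qₖ₋₂ (with p₋₁=1, p₋₂=0, q₋₁=0, q₋₂=1):
  k=0: a=3, p=3, q=1
  k=1: a=3, p=10, q=3
  k=2: a=3, p=33, q=10
  k=3: a=3, p=109, q=33

109/33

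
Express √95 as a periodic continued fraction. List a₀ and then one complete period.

[9; 1, 2, 1, 18]

a₀ = ⌊√95⌋ = 9.
With m₀=0, d₀=1 and mₖ₊₁ = dₖaₖ − mₖ, dₖ₊₁ = (n − mₖ₊₁²)/dₖ, aₖ₊₁ = ⌊(a₀+mₖ₊₁)/dₖ₊₁⌋:
  k=1: m=9, d=14, a=1
  k=2: m=5, d=5, a=2
  k=3: m=5, d=14, a=1
  k=4: m=9, d=1, a=18
d=1 and a=2a₀=18 at k=4, so the next step gives (m, d) = (9, 14) again — its k=1 value — and the period has length 4.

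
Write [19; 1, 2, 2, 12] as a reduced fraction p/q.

Using pₖ = aₖpₖ₋₁ + pₖ₋₂ and qₖ = aₖqₖ₋₁ + qₖ₋₂:
  k=0: a=19, p=19, q=1
  k=1: a=1, p=20, q=1
  k=2: a=2, p=59, q=3
  k=3: a=2, p=138, q=7
  k=4: a=12, p=1715, q=87

1715/87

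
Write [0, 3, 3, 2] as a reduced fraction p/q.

7/23

Using pₖ = aₖpₖ₋₁ + pₖ₋₂ and qₖ = aₖqₖ₋₁ + qₖ₋₂:
  k=0: a=0, p=0, q=1
  k=1: a=3, p=1, q=3
  k=2: a=3, p=3, q=10
  k=3: a=2, p=7, q=23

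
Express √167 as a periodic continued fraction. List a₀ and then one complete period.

[12; 1, 11, 1, 24]

a₀ = ⌊√167⌋ = 12.
With m₀=0, d₀=1 and mₖ₊₁ = dₖaₖ − mₖ, dₖ₊₁ = (n − mₖ₊₁²)/dₖ, aₖ₊₁ = ⌊(a₀+mₖ₊₁)/dₖ₊₁⌋:
  k=1: m=12, d=23, a=1
  k=2: m=11, d=2, a=11
  k=3: m=11, d=23, a=1
  k=4: m=12, d=1, a=24
d=1 and a=2a₀=24 at k=4, so the next step gives (m, d) = (12, 23) again — its k=1 value — and the period has length 4.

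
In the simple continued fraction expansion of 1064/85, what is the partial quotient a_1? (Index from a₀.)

1

1064 = 12·85 + 44   →  a_0 = 12
85 = 1·44 + 41   →  a_1 = 1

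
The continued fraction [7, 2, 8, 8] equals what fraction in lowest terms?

Fold from the inside: start with 8/1.
  8 + 1/8 = 65/8
  2 + 8/65 = 138/65
  7 + 65/138 = 1031/138

1031/138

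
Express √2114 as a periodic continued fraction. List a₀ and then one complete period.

a₀ = ⌊√2114⌋ = 45.
With m₀=0, d₀=1 and mₖ₊₁ = dₖaₖ − mₖ, dₖ₊₁ = (n − mₖ₊₁²)/dₖ, aₖ₊₁ = ⌊(a₀+mₖ₊₁)/dₖ₊₁⌋:
  k=1: m=45, d=89, a=1
  k=2: m=44, d=2, a=44
  k=3: m=44, d=89, a=1
  k=4: m=45, d=1, a=90
d=1 and a=2a₀=90 at k=4, so the next step gives (m, d) = (45, 89) again — its k=1 value — and the period has length 4.

[45; 1, 44, 1, 90]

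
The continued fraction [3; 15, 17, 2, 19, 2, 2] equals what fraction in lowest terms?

160677/52399

Using pₖ = aₖpₖ₋₁ + pₖ₋₂ and qₖ = aₖqₖ₋₁ + qₖ₋₂:
  k=0: a=3, p=3, q=1
  k=1: a=15, p=46, q=15
  k=2: a=17, p=785, q=256
  k=3: a=2, p=1616, q=527
  k=4: a=19, p=31489, q=10269
  k=5: a=2, p=64594, q=21065
  k=6: a=2, p=160677, q=52399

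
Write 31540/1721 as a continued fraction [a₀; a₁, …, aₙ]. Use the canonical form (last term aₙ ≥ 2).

[18; 3, 16, 17, 2]

31540 = 18*1721 + 562
1721 = 3*562 + 35
562 = 16*35 + 2
35 = 17*2 + 1
2 = 2*1 + 0  (stop)
So 31540/1721 = [18; 3, 16, 17, 2].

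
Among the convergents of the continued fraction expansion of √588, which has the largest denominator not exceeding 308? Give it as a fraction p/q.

√588 = [24; 4, 48, …] (period length 2).
Convergents:
  p_0/q_0 = 24/1
  p_1/q_1 = 97/4
  p_2/q_2 = 4680/193
  p_3/q_3 = 18817/776
q_2 = 193 ≤ 308 < 776 = q_3, so the answer is 4680/193.

4680/193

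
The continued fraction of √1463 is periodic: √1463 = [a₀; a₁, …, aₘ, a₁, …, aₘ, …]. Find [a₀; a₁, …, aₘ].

[38; 4, 76]

a₀ = ⌊√1463⌋ = 38.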